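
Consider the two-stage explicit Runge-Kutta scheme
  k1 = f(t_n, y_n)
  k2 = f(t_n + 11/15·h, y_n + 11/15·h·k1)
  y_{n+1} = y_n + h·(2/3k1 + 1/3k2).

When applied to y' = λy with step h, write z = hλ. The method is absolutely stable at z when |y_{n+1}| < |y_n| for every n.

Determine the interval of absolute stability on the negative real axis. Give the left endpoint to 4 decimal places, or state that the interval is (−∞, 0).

Set f=λy, z=hλ:
  k1=λy_n ⇒ h·k1=z·y_n;  k2=λ(1+11/15z)y_n ⇒ h·k2=z(1+11/15z)y_n
  y_{n+1}/y_n = 1 + 2/3z + 1/3z(1+11/15z) = 1 + z + 11/45z²
  Hence R(z) = 1 + z + 11/45z².

Find x<0 with |R(x)|<1.
x=-1.36: |R|=0.0921
R=1: x+11/45x²=0 ⇒ x=−45/11=-4.0909; min R=1−1/(4·11/45)=-0.0227>−1
Confirm numerically:
  x=-3.094: |R|=0.24603 <1
  x=-3.088: |R|=0.24296 <1
  x=-2.973: |R|=0.18758 <1
  x=-4.233: |R|=1.14703 >1
  x=-4.228: |R|=1.14168 >1
Interval (-4.0909, 0).

(-4.0909, 0).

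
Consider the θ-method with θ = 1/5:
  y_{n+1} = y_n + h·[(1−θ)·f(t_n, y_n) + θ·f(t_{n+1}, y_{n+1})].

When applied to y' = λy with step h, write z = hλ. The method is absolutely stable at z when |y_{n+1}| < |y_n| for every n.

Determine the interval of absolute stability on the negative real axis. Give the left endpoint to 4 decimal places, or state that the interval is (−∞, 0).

Test eqn y'=λy, z=hλ:
  y_{n+1} = y_n + z·[4/5·y_n + 1/5·y_{n+1}] ⇒ (1 − 1/5z)y_{n+1} = (1 + 4/5z)y_n
  R(z) = (1 + 4/5z)/(1 − 1/5z).

Need |R(x)|<1, x<0.
x=-1.22: |R|=0.0193
R=−1: 1+4/5x = −1+1/5x ⇒ -3/5x=2 ⇒ x=2/(-3/5)=-3.3333
Confirm numerically:
  x=-3.095: |R|=0.91167 <1
  x=-1.836: |R|=0.34289 <1
  x=-1.735: |R|=0.28805 <1
  x=-3.673: |R|=1.11749 >1
  x=-3.632: |R|=1.10380 >1
Stable set (-3.3333, 0).

(-3.3333, 0).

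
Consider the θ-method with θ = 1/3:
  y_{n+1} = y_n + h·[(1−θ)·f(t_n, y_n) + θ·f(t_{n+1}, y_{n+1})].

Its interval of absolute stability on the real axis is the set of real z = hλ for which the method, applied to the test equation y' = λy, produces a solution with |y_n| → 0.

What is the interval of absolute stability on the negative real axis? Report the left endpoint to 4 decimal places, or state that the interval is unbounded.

Set f=λy, z=hλ:
  y_{n+1} = y_n + z·[2/3·y_n + 1/3·y_{n+1}] ⇒ (1 − 1/3z)y_{n+1} = (1 + 2/3z)y_n
  ⇒ R(z) = (1 + 2/3z)/(1 − 1/3z).

Solve |R(x)|<1 on ℝ⁻.
x=-1.09: |R|=0.2005
R=−1: 1+2/3x = −1+1/3x ⇒ -1/3x=2 ⇒ x=2/(-1/3)=-6.0000
Confirm numerically:
  x=-5.031: |R|=0.87934 <1
  x=-4.749: |R|=0.83856 <1
  x=-4.706: |R|=0.83208 <1
  x=-3.882: |R|=0.69224 <1
  x=-6.315: |R|=1.03382 >1
  x=-6.238: |R|=1.02576 >1
  x=-6.080: |R|=1.00881 >1
Stable set (-6.0000, 0).

z∈(-6.0000,0).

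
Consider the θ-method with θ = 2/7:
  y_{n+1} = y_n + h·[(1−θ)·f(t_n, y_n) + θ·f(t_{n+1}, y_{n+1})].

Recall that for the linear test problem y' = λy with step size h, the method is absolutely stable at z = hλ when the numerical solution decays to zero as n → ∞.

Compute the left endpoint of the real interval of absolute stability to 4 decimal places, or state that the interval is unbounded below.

With y'=λy (z=hλ):
  y_{n+1} = y_n + z·[5/7·y_n + 2/7·y_{n+1}] ⇒ (1 − 2/7z)y_{n+1} = (1 + 5/7z)y_n
  so R(z) = (1 + 5/7z)/(1 − 2/7z).

Boundary: |R(x)|=1, x<0.
x=-0.94: |R|=0.2590
R=−1: 1+5/7x = −1+2/7x ⇒ -3/7x=2 ⇒ x=2/(-3/7)=-4.6667
Confirm numerically:
  x=-3.475: |R|=0.74373 <1
  x=-2.321: |R|=0.39555 <1
  x=-2.148: |R|=0.33109 <1
  x=-5.107: |R|=1.07674 >1
  x=-5.017: |R|=1.06170 >1
So |R|<1 on (-4.6667, 0).

left endpoint -4.6667.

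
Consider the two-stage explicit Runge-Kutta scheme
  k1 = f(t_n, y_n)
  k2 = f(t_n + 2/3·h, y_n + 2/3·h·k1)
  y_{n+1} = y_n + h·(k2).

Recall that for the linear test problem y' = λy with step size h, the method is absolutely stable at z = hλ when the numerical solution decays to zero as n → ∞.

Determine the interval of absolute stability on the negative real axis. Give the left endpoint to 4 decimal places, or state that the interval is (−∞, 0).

On y'=λy, z=hλ:
  k1=λy_n ⇒ h·k1=z·y_n;  k2=λ(1+2/3z)y_n ⇒ h·k2=z(1+2/3z)y_n
  y_{n+1}/y_n = 1 + z(1+2/3z) = 1 + z + 2/3z²
  ⇒ R(z) = 1 + z + 2/3z².

Need |R(x)|<1, x<0.
x=-0.91: |R|=0.6421
R=1: x+2/3x²=0 ⇒ x=−3/2=-1.5000; min R=1−1/(4·2/3)=0.6250>−1
Confirm numerically:
  x=-1.431: |R|=0.93417 <1
  x=-1.251: |R|=0.79233 <1
  x=-0.772: |R|=0.62532 <1
  x=-0.646: |R|=0.63221 <1
  x=-2.051: |R|=1.75340 >1
  x=-1.917: |R|=1.53293 >1
So |R|<1 on (-1.5000, 0).

(-1.5000, 0).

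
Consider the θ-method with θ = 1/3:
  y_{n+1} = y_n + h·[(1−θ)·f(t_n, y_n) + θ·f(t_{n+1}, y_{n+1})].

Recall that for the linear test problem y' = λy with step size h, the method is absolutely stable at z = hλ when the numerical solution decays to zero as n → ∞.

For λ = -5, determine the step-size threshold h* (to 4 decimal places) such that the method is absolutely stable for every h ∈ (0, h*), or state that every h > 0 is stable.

On y'=λy, z=hλ:
  y_{n+1} = y_n + z·[2/3·y_n + 1/3·y_{n+1}] ⇒ (1 − 1/3z)y_{n+1} = (1 + 2/3z)y_n
  R(z) = (1 + 2/3z)/(1 − 1/3z).

Need |R(x)|<1, x<0.
x=-0.88: |R|=0.3196
R=−1: 1+2/3x = −1+1/3x ⇒ -1/3x=2 ⇒ x=2/(-1/3)=-6.0000
Confirm numerically:
  x=-5.212: |R|=0.90404 <1
  x=-5.116: |R|=0.89108 <1
  x=-3.359: |R|=0.58468 <1
  x=-2.792: |R|=0.44613 <1
  x=-6.535: |R|=1.05611 >1
  x=-6.319: |R|=1.03423 >1
  x=-6.089: |R|=1.00979 >1
So |R|<1 on (-6.0000, 0).

(-6.0000,0); λ=-5 ⇒ h* = (6)/5 = 1.2000.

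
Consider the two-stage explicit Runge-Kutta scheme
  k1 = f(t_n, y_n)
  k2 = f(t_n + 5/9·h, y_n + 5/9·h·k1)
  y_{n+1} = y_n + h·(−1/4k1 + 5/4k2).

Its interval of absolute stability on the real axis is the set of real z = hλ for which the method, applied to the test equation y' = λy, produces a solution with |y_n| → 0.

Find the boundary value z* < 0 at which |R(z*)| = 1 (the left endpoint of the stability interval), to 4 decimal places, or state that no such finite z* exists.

With y'=λy (z=hλ):
  k1=λy_n ⇒ h·k1=z·y_n;  k2=λ(1+5/9z)y_n ⇒ h·k2=z(1+5/9z)y_n
  y_{n+1}/y_n = 1 − 1/4z + 5/4z(1+5/9z) = 1 + z + 25/36z²
  so R(z) = 1 + z + 25/36z².

Boundary: |R(x)|=1, x<0.
x=-1.06: |R|=0.7203
R=1: x+25/36x²=0 ⇒ x=−36/25=-1.4400; min R=1−1/(4·25/36)=0.6400>−1
Confirm numerically:
  x=-1.203: |R|=0.80201 <1
  x=-1.100: |R|=0.74028 <1
  x=-0.832: |R|=0.64871 <1
  x=-1.964: |R|=1.71468 >1
  x=-1.765: |R|=1.39835 >1
  x=-1.516: |R|=1.08001 >1
Interval (-1.4400, 0).

left endpoint -1.4400.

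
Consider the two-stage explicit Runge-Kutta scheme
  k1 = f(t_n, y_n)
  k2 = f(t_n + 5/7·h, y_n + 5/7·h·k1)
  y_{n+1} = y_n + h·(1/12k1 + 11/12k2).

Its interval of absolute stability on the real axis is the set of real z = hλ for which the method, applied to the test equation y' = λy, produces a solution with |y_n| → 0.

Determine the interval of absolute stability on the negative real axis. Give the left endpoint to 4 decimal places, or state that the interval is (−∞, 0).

z∈(-1.5273,0).

Test eqn y'=λy, z=hλ:
  k1=λy_n ⇒ h·k1=z·y_n;  k2=λ(1+5/7z)y_n ⇒ h·k2=z(1+5/7z)y_n
  y_{n+1}/y_n = 1 + 1/12z + 11/12z(1+5/7z) = 1 + z + 55/84z²
  ⇒ R(z) = 1 + z + 55/84z².

Need |R(x)|<1, x<0.
x=-1.48: |R|=0.9542
R=1: x+55/84x²=0 ⇒ x=−84/55=-1.5273; min R=1−1/(4·55/84)=0.6182>−1
Confirm numerically:
  x=-1.440: |R|=0.91771 <1
  x=-1.396: |R|=0.88001 <1
  x=-1.159: |R|=0.72053 <1
  x=-1.809: |R|=1.33370 >1
  x=-1.625: |R|=1.10398 >1
  x=-1.614: |R|=1.09165 >1
Interval (-1.5273, 0).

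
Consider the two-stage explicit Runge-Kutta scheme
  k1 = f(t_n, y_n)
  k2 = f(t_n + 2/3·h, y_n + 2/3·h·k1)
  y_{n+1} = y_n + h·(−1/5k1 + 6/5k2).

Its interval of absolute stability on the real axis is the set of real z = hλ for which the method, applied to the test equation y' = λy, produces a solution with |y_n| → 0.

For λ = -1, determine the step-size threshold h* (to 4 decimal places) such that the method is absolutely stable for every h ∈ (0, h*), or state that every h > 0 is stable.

With y'=λy (z=hλ):
  k1=λy_n ⇒ h·k1=z·y_n;  k2=λ(1+2/3z)y_n ⇒ h·k2=z(1+2/3z)y_n
  y_{n+1}/y_n = 1 − 1/5z + 6/5z(1+2/3z) = 1 + z + 4/5z²
  so R(z) = 1 + z + 4/5z².

Boundary: |R(x)|=1, x<0.
x=-0.79: |R|=0.7093
R=1: x+4/5x²=0 ⇒ x=−5/4=-1.2500; min R=1−1/(4·4/5)=0.6875>−1
Confirm numerically:
  x=-1.105: |R|=0.87182 <1
  x=-0.904: |R|=0.74977 <1
  x=-0.879: |R|=0.73911 <1
  x=-1.590: |R|=1.43248 >1
  x=-1.295: |R|=1.04662 >1
Interval (-1.2500, 0).

(-1.2500,0); λ=-1 ⇒ h* = (5/4)/1 = 1.2500.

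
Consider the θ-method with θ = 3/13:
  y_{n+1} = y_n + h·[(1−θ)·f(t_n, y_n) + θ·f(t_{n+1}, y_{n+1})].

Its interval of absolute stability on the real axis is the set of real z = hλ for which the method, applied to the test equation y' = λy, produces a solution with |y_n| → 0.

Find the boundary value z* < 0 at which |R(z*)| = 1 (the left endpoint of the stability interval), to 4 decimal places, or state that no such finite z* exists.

Set f=λy, z=hλ:
  y_{n+1} = y_n + z·[10/13·y_n + 3/13·y_{n+1}] ⇒ (1 − 3/13z)y_{n+1} = (1 + 10/13z)y_n
  Hence R(z) = (1 + 10/13z)/(1 − 3/13z).

Need |R(x)|<1, x<0.
x=-1.36: |R|=0.0351
R=−1: 1+10/13x = −1+3/13x ⇒ -7/13x=2 ⇒ x=2/(-7/13)=-3.7143
Confirm numerically:
  x=-3.272: |R|=0.86431 <1
  x=-2.380: |R|=0.53625 <1
  x=-1.692: |R|=0.21686 <1
  x=-4.196: |R|=1.13178 >1
  x=-4.031: |R|=1.08835 >1
  x=-3.978: |R|=1.07404 >1
Stable set (-3.7143, 0).

left endpoint -3.7143.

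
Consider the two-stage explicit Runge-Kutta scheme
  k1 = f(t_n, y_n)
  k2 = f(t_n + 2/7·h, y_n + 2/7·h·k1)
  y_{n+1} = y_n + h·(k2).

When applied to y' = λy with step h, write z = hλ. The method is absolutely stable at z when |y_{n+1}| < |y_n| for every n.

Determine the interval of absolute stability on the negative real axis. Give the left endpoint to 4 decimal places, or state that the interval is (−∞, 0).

(-3.5000, 0).

With y'=λy (z=hλ):
  k1=λy_n ⇒ h·k1=z·y_n;  k2=λ(1+2/7z)y_n ⇒ h·k2=z(1+2/7z)y_n
  y_{n+1}/y_n = 1 + z(1+2/7z) = 1 + z + 2/7z²
  R(z) = 1 + z + 2/7z².

Boundary: |R(x)|=1, x<0.
x=-1.14: |R|=0.2313
R=1: x+2/7x²=0 ⇒ x=−7/2=-3.5000; min R=1−1/(4·2/7)=0.1250>−1
Confirm numerically:
  x=-3.417: |R|=0.91897 <1
  x=-3.188: |R|=0.71581 <1
  x=-2.546: |R|=0.30603 <1
  x=-1.900: |R|=0.13143 <1
  x=-3.685: |R|=1.19478 >1
  x=-3.569: |R|=1.07036 >1
Stable set (-3.5000, 0).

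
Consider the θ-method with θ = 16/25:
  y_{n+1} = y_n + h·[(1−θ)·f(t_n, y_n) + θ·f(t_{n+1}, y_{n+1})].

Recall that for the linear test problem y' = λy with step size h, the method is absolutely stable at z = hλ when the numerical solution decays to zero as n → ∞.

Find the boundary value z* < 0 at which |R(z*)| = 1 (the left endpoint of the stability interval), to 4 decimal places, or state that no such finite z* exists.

unbounded; (−∞, 0).

Test eqn y'=λy, z=hλ:
  y_{n+1} = y_n + z·[9/25·y_n + 16/25·y_{n+1}] ⇒ (1 − 16/25z)y_{n+1} = (1 + 9/25z)y_n
  R(z) = (1 + 9/25z)/(1 − 16/25z).

Need |R(x)|<1, x<0.
x=-0.62: |R|=0.5561
x=-2: |R|=0.1228
x=-10: |R|=0.3514
x=-100: |R|=0.5385
θ=16/25≥1/2 ⇒ |1+9/25x|<|1−16/25x| ∀x<0 ⇒ interval (−∞,0).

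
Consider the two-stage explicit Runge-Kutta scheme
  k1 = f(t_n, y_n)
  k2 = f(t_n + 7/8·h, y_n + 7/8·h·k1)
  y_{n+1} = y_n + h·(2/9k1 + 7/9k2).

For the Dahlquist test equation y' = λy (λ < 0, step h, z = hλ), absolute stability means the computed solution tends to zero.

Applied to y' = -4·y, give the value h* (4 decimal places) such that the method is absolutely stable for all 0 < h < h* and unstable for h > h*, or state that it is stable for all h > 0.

(-1.4694,0); λ=-4 ⇒ h* = (72/49)/4 = 0.3673.

Test eqn y'=λy, z=hλ:
  k1=λy_n ⇒ h·k1=z·y_n;  k2=λ(1+7/8z)y_n ⇒ h·k2=z(1+7/8z)y_n
  y_{n+1}/y_n = 1 + 2/9z + 7/9z(1+7/8z) = 1 + z + 49/72z²
  R(z) = 1 + z + 49/72z².

Solve |R(x)|<1 on ℝ⁻.
x=-1.45: |R|=0.9809
R=1: x+49/72x²=0 ⇒ x=−72/49=-1.4694; min R=1−1/(4·49/72)=0.6327>−1
Confirm numerically:
  x=-1.045: |R|=0.69818 <1
  x=-0.951: |R|=0.66450 <1
  x=-0.849: |R|=0.64155 <1
  x=-1.851: |R|=1.48072 >1
  x=-1.766: |R|=1.35649 >1
Stable set (-1.4694, 0).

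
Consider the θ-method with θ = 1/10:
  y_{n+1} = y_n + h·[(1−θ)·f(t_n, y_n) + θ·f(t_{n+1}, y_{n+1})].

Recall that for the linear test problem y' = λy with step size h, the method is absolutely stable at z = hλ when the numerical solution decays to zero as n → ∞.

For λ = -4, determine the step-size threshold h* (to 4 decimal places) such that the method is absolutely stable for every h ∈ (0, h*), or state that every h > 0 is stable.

(-2.5000,0); λ=-4 ⇒ h* = (5/2)/4 = 0.6250.

Set f=λy, z=hλ:
  y_{n+1} = y_n + z·[9/10·y_n + 1/10·y_{n+1}] ⇒ (1 − 1/10z)y_{n+1} = (1 + 9/10z)y_n
  so R(z) = (1 + 9/10z)/(1 − 1/10z).

Find x<0 with |R(x)|<1.
x=-1.06: |R|=0.0416
R=−1: 1+9/10x = −1+1/10x ⇒ -4/5x=2 ⇒ x=2/(-4/5)=-2.5000
Confirm numerically:
  x=-1.758: |R|=0.49515 <1
  x=-1.371: |R|=0.20570 <1
  x=-1.317: |R|=0.16374 <1
  x=-2.916: |R|=1.25766 >1
  x=-2.628: |R|=1.08109 >1
  x=-2.624: |R|=1.07858 >1
Interval (-2.5000, 0).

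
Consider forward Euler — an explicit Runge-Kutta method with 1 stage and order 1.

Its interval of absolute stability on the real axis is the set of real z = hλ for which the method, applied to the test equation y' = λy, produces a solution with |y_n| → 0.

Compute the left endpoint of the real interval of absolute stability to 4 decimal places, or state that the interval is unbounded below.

z* = -2.0000.

With y'=λy (z=hλ):
  order 1, 1-stage ⇒ R(z)=1+z
  (e.g. R(-0.5)=0.50000, |R|=0.50000)

Need |R(x)|<1, x<0.
x=-0.5: |R|=0.5000
|R(-1.92)|=0.9200 |R(-1.22)|=0.2200 |R(-1.08)|=0.0800
Bisect:
  x_lo=-2.8687 |R|=1.8687  x_hi=-0.2636 |R|=0.7364
  mid=-1.56615 |R|=0.56615 →hi
  mid=-2.21742 |R|=1.21742 →lo
  mid=-1.89179 |R|=0.89179 →hi
  mid=-2.05460 |R|=1.05460 →lo
  mid=-1.97319 |R|=0.97319 →hi
  mid=-2.01390 |R|=1.01390 →lo
  mid=-1.99355 |R|=0.99355 →hi
  ...
  [-2.00007,-1.99991] ⇒ x*=-2.0000
So |R|<1 on (-2.0000, 0).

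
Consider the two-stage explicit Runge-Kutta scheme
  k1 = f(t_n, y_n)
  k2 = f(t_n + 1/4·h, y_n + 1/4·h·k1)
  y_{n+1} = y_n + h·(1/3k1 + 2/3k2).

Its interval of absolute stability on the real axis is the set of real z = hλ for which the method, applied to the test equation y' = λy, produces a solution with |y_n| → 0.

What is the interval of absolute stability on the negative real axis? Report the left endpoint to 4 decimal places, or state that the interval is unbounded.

z∈(-6.0000,0).

With y'=λy (z=hλ):
  k1=λy_n ⇒ h·k1=z·y_n;  k2=λ(1+1/4z)y_n ⇒ h·k2=z(1+1/4z)y_n
  y_{n+1}/y_n = 1 + 1/3z + 2/3z(1+1/4z) = 1 + z + 1/6z²
  so R(z) = 1 + z + 1/6z².

Solve |R(x)|<1 on ℝ⁻.
x=-0.76: |R|=0.3363
R=1: x+1/6x²=0 ⇒ x=−6=-6.0000; min R=1−1/(4·1/6)=-0.5000>−1
Confirm numerically:
  x=-5.885: |R|=0.88720 <1
  x=-5.033: |R|=0.18885 <1
  x=-3.566: |R|=0.44661 <1
  x=-2.985: |R|=0.49996 <1
  x=-6.570: |R|=1.62415 >1
  x=-6.401: |R|=1.42780 >1
So |R|<1 on (-6.0000, 0).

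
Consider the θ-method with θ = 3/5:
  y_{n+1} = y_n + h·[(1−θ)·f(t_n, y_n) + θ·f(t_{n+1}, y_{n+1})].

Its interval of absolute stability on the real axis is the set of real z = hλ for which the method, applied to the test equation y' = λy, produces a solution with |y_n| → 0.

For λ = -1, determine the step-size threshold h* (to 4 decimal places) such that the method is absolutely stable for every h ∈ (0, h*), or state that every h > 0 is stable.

interval (−∞, 0). Any h>0 works for λ=-1.

On y'=λy, z=hλ:
  y_{n+1} = y_n + z·[2/5·y_n + 3/5·y_{n+1}] ⇒ (1 − 3/5z)y_{n+1} = (1 + 2/5z)y_n
  R(z) = (1 + 2/5z)/(1 − 3/5z).

Solve |R(x)|<1 on ℝ⁻.
x=-0.44: |R|=0.6519
x=-2: |R|=0.0909
x=-10: |R|=0.4286
x=-100: |R|=0.6393
θ=3/5≥1/2 ⇒ |1+2/5x|<|1−3/5x| ∀x<0 ⇒ interval (−∞,0).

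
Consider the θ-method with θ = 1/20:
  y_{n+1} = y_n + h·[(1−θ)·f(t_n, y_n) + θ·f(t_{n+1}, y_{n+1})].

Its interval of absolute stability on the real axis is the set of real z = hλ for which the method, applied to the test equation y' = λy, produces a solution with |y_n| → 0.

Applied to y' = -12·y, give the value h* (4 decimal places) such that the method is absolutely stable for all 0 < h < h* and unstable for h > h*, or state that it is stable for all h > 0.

On y'=λy, z=hλ:
  y_{n+1} = y_n + z·[19/20·y_n + 1/20·y_{n+1}] ⇒ (1 − 1/20z)y_{n+1} = (1 + 19/20z)y_n
  Hence R(z) = (1 + 19/20z)/(1 − 1/20z).

Solve |R(x)|<1 on ℝ⁻.
x=-1.25: |R|=0.1765
R=−1: 1+19/20x = −1+1/20x ⇒ -9/10x=2 ⇒ x=2/(-9/10)=-2.2222
Confirm numerically:
  x=-2.030: |R|=0.84294 <1
  x=-1.825: |R|=0.67239 <1
  x=-1.755: |R|=0.61342 <1
  x=-0.895: |R|=0.14334 <1
  x=-2.659: |R|=1.34697 >1
  x=-2.484: |R|=1.20957 >1
Interval (-2.2222, 0).

(-2.2222,0); λ=-12 ⇒ h* = (20/9)/12 = 0.1852.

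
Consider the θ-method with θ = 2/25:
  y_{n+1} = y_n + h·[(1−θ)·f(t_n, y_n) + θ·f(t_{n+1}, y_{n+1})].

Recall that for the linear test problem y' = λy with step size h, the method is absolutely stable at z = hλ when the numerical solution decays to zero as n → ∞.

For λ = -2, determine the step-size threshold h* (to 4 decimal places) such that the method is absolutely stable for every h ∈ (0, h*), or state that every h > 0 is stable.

With y'=λy (z=hλ):
  y_{n+1} = y_n + z·[23/25·y_n + 2/25·y_{n+1}] ⇒ (1 − 2/25z)y_{n+1} = (1 + 23/25z)y_n
  R(z) = (1 + 23/25z)/(1 − 2/25z).

Solve |R(x)|<1 on ℝ⁻.
x=-0.91: |R|=0.1518
R=−1: 1+23/25x = −1+2/25x ⇒ -21/25x=2 ⇒ x=2/(-21/25)=-2.3810
Confirm numerically:
  x=-1.465: |R|=0.31131 <1
  x=-1.456: |R|=0.30410 <1
  x=-1.133: |R|=0.03884 <1
  x=-1.073: |R|=0.01182 <1
  x=-2.643: |R|=1.18170 >1
  x=-2.572: |R|=1.13309 >1
So |R|<1 on (-2.3810, 0).

(-2.3810,0); λ=-2 ⇒ h* = (50/21)/2 = 1.1905.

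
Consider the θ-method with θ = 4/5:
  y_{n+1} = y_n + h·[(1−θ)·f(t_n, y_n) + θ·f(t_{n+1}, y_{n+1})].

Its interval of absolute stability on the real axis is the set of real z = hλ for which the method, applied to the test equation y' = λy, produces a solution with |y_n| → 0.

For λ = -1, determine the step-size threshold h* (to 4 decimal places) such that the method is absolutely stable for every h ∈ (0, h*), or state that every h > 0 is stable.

unbounded; (−∞, 0). Any h>0 works for λ=-1.

On y'=λy, z=hλ:
  y_{n+1} = y_n + z·[1/5·y_n + 4/5·y_{n+1}] ⇒ (1 − 4/5z)y_{n+1} = (1 + 1/5z)y_n
  R(z) = (1 + 1/5z)/(1 − 4/5z).

Need |R(x)|<1, x<0.
x=-1.56: |R|=0.3060
x=-2: |R|=0.2308
x=-10: |R|=0.1111
x=-100: |R|=0.2346
θ=4/5≥1/2 ⇒ |1+1/5x|<|1−4/5x| ∀x<0 ⇒ stable on all of ℝ⁻.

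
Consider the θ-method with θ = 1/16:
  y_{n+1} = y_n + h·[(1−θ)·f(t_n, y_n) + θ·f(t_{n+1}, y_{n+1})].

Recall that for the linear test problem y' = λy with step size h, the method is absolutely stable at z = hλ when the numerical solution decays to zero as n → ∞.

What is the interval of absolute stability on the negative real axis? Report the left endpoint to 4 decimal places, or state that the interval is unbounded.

Test eqn y'=λy, z=hλ:
  y_{n+1} = y_n + z·[15/16·y_n + 1/16·y_{n+1}] ⇒ (1 − 1/16z)y_{n+1} = (1 + 15/16z)y_n
  ⇒ R(z) = (1 + 15/16z)/(1 − 1/16z).

Boundary: |R(x)|=1, x<0.
x=-1.58: |R|=0.4380
R=−1: 1+15/16x = −1+1/16x ⇒ -7/8x=2 ⇒ x=2/(-7/8)=-2.2857
Confirm numerically:
  x=-1.595: |R|=0.45041 <1
  x=-1.232: |R|=0.14392 <1
  x=-0.944: |R|=0.10859 <1
  x=-2.673: |R|=1.29037 >1
  x=-2.583: |R|=1.22397 >1
  x=-2.312: |R|=1.02010 >1
So |R|<1 on (-2.2857, 0).

z∈(-2.2857,0).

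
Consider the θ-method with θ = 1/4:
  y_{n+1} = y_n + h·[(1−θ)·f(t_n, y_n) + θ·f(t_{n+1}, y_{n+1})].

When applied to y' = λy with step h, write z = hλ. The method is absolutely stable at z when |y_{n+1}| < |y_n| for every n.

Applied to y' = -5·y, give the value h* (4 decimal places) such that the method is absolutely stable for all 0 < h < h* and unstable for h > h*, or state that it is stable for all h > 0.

On y'=λy, z=hλ:
  y_{n+1} = y_n + z·[3/4·y_n + 1/4·y_{n+1}] ⇒ (1 − 1/4z)y_{n+1} = (1 + 3/4z)y_n
  R(z) = (1 + 3/4z)/(1 − 1/4z).

Solve |R(x)|<1 on ℝ⁻.
x=-0.86: |R|=0.2922
R=−1: 1+3/4x = −1+1/4x ⇒ -1/2x=2 ⇒ x=2/(-1/2)=-4.0000
Confirm numerically:
  x=-3.926: |R|=0.98133 <1
  x=-3.168: |R|=0.76786 <1
  x=-2.153: |R|=0.39964 <1
  x=-4.367: |R|=1.08773 >1
  x=-4.316: |R|=1.07600 >1
  x=-4.022: |R|=1.00548 >1
Stable set (-4.0000, 0).

(-4.0000,0); λ=-5 ⇒ h* = (4)/5 = 0.8000.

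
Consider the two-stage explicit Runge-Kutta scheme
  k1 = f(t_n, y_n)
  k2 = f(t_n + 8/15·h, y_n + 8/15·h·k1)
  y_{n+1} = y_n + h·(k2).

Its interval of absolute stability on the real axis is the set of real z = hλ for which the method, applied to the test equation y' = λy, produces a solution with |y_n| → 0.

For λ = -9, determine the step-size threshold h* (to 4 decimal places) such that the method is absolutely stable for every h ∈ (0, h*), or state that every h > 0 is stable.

(-1.8750,0); λ=-9 ⇒ h* = (15/8)/9 = 0.2083.

On y'=λy, z=hλ:
  k1=λy_n ⇒ h·k1=z·y_n;  k2=λ(1+8/15z)y_n ⇒ h·k2=z(1+8/15z)y_n
  y_{n+1}/y_n = 1 + z(1+8/15z) = 1 + z + 8/15z²
  so R(z) = 1 + z + 8/15z².

Need |R(x)|<1, x<0.
x=-0.82: |R|=0.5386
R=1: x+8/15x²=0 ⇒ x=−15/8=-1.8750; min R=1−1/(4·8/15)=0.5312>−1
Confirm numerically:
  x=-1.820: |R|=0.94661 <1
  x=-0.995: |R|=0.53301 <1
  x=-0.938: |R|=0.53125 <1
  x=-2.363: |R|=1.61501 >1
  x=-1.951: |R|=1.07908 >1
So |R|<1 on (-1.8750, 0).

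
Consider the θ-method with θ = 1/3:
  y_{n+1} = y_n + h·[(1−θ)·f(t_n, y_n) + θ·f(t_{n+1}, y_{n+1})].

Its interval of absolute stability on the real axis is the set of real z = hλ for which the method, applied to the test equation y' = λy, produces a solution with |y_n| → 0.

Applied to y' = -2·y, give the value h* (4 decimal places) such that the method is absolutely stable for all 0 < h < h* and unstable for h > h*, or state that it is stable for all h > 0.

On y'=λy, z=hλ:
  y_{n+1} = y_n + z·[2/3·y_n + 1/3·y_{n+1}] ⇒ (1 − 1/3z)y_{n+1} = (1 + 2/3z)y_n
  Hence R(z) = (1 + 2/3z)/(1 − 1/3z).

Boundary: |R(x)|=1, x<0.
x=-1: |R|=0.2500
R=−1: 1+2/3x = −1+1/3x ⇒ -1/3x=2 ⇒ x=2/(-1/3)=-6.0000
Confirm numerically:
  x=-5.405: |R|=0.92921 <1
  x=-4.742: |R|=0.83751 <1
  x=-3.862: |R|=0.68843 <1
  x=-3.485: |R|=0.61218 <1
  x=-6.567: |R|=1.05927 >1
  x=-6.153: |R|=1.01672 >1
So |R|<1 on (-6.0000, 0).

(-6.0000,0); λ=-2 ⇒ h* = (6)/2 = 3.0000.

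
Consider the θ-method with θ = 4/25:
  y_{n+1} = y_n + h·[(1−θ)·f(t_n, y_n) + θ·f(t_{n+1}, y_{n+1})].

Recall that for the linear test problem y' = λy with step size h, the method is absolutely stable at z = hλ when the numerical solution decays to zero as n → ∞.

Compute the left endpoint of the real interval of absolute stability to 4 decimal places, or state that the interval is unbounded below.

Set f=λy, z=hλ:
  y_{n+1} = y_n + z·[21/25·y_n + 4/25·y_{n+1}] ⇒ (1 − 4/25z)y_{n+1} = (1 + 21/25z)y_n
  ⇒ R(z) = (1 + 21/25z)/(1 − 4/25z).

Solve |R(x)|<1 on ℝ⁻.
x=-0.31: |R|=0.7046
R=−1: 1+21/25x = −1+4/25x ⇒ -17/25x=2 ⇒ x=2/(-17/25)=-2.9412
Confirm numerically:
  x=-2.222: |R|=0.63922 <1
  x=-1.526: |R|=0.22653 <1
  x=-1.426: |R|=0.16109 <1
  x=-1.343: |R|=0.10546 <1
  x=-3.380: |R|=1.19367 >1
  x=-3.179: |R|=1.10720 >1
Stable set (-2.9412, 0).

z* = -2.9412.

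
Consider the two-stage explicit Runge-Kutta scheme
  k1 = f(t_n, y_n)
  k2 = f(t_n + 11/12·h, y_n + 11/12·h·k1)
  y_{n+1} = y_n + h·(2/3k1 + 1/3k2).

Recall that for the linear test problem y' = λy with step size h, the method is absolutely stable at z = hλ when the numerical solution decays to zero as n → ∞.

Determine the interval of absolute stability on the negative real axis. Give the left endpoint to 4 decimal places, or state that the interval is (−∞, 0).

(-3.2727, 0).

Set f=λy, z=hλ:
  k1=λy_n ⇒ h·k1=z·y_n;  k2=λ(1+11/12z)y_n ⇒ h·k2=z(1+11/12z)y_n
  y_{n+1}/y_n = 1 + 2/3z + 1/3z(1+11/12z) = 1 + z + 11/36z²
  so R(z) = 1 + z + 11/36z².

Find x<0 with |R(x)|<1.
x=-0.96: |R|=0.3216
R=1: x+11/36x²=0 ⇒ x=−36/11=-3.2727; min R=1−1/(4·11/36)=0.1818>−1
Confirm numerically:
  x=-3.238: |R|=0.96564 <1
  x=-3.123: |R|=0.85712 <1
  x=-2.690: |R|=0.52103 <1
  x=-1.943: |R|=0.21055 <1
  x=-3.675: |R|=1.45172 >1
  x=-3.638: |R|=1.40604 >1
  x=-3.459: |R|=1.19687 >1
Stable set (-3.2727, 0).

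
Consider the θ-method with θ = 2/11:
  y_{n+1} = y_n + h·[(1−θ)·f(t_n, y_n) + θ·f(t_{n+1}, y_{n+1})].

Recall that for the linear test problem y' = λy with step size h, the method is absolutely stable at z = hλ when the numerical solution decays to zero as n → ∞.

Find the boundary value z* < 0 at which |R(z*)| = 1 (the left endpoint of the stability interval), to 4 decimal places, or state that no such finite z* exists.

z* = -3.1429.

Set f=λy, z=hλ:
  y_{n+1} = y_n + z·[9/11·y_n + 2/11·y_{n+1}] ⇒ (1 − 2/11z)y_{n+1} = (1 + 9/11z)y_n
  R(z) = (1 + 9/11z)/(1 − 2/11z).

Find x<0 with |R(x)|<1.
x=-1.34: |R|=0.0775
R=−1: 1+9/11x = −1+2/11x ⇒ -7/11x=2 ⇒ x=2/(-7/11)=-3.1429
Confirm numerically:
  x=-2.931: |R|=0.91205 <1
  x=-2.411: |R|=0.67621 <1
  x=-1.799: |R|=0.35560 <1
  x=-3.442: |R|=1.11709 >1
  x=-3.436: |R|=1.11482 >1
  x=-3.387: |R|=1.09615 >1
Interval (-3.1429, 0).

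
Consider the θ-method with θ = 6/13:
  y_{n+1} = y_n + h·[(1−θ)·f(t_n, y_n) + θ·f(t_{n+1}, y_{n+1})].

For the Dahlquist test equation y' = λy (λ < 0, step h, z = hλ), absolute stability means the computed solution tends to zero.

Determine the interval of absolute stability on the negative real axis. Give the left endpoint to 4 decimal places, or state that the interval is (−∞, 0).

With y'=λy (z=hλ):
  y_{n+1} = y_n + z·[7/13·y_n + 6/13·y_{n+1}] ⇒ (1 − 6/13z)y_{n+1} = (1 + 7/13z)y_n
  so R(z) = (1 + 7/13z)/(1 − 6/13z).

Boundary: |R(x)|=1, x<0.
x=-1.14: |R|=0.2530
R=−1: 1+7/13x = −1+6/13x ⇒ -1/13x=2 ⇒ x=2/(-1/13)=-26.0000
Confirm numerically:
  x=-15.692: |R|=0.90380 <1
  x=-14.261: |R|=0.88090 <1
  x=-13.525: |R|=0.86750 <1
  x=-26.462: |R|=1.00269 >1
  x=-26.449: |R|=1.00262 >1
  x=-26.176: |R|=1.00103 >1
Stable set (-26.0000, 0).

z∈(-26.0000,0).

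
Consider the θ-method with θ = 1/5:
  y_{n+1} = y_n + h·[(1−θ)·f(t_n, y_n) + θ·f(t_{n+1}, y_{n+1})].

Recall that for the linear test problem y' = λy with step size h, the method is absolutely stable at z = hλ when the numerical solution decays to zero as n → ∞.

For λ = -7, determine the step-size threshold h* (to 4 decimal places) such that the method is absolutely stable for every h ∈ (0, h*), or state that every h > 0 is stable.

With y'=λy (z=hλ):
  y_{n+1} = y_n + z·[4/5·y_n + 1/5·y_{n+1}] ⇒ (1 − 1/5z)y_{n+1} = (1 + 4/5z)y_n
  so R(z) = (1 + 4/5z)/(1 − 1/5z).

Need |R(x)|<1, x<0.
x=-0.68: |R|=0.4014
R=−1: 1+4/5x = −1+1/5x ⇒ -3/5x=2 ⇒ x=2/(-3/5)=-3.3333
Confirm numerically:
  x=-3.275: |R|=0.97885 <1
  x=-2.848: |R|=0.81448 <1
  x=-2.588: |R|=0.70532 <1
  x=-1.940: |R|=0.39769 <1
  x=-3.884: |R|=1.18595 >1
  x=-3.421: |R|=1.03123 >1
  x=-3.355: |R|=1.00778 >1
Stable set (-3.3333, 0).

(-3.3333,0); λ=-7 ⇒ h* = (10/3)/7 = 0.4762.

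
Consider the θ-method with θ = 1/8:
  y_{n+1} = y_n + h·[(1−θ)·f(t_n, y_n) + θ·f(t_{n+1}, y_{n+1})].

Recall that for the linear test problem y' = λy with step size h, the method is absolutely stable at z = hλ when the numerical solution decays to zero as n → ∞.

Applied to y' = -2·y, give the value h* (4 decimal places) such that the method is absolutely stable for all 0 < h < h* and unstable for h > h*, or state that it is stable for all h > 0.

Test eqn y'=λy, z=hλ:
  y_{n+1} = y_n + z·[7/8·y_n + 1/8·y_{n+1}] ⇒ (1 − 1/8z)y_{n+1} = (1 + 7/8z)y_n
  ⇒ R(z) = (1 + 7/8z)/(1 − 1/8z).

Need |R(x)|<1, x<0.
x=-1.1: |R|=0.0330
R=−1: 1+7/8x = −1+1/8x ⇒ -3/4x=2 ⇒ x=2/(-3/4)=-2.6667
Confirm numerically:
  x=-2.320: |R|=0.79845 <1
  x=-1.876: |R|=0.51964 <1
  x=-1.862: |R|=0.51044 <1
  x=-1.357: |R|=0.16020 <1
  x=-3.257: |R|=1.31465 >1
  x=-3.196: |R|=1.28367 >1
  x=-2.861: |R|=1.10736 >1
Stable set (-2.6667, 0).

(-2.6667,0); λ=-2 ⇒ h* = (8/3)/2 = 1.3333.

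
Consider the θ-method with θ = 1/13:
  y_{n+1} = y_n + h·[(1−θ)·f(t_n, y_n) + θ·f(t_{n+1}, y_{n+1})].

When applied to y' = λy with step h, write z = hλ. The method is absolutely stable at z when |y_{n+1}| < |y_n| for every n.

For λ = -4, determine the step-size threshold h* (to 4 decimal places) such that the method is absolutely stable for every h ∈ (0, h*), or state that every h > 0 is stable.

(-2.3636,0); λ=-4 ⇒ h* = (26/11)/4 = 0.5909.

With y'=λy (z=hλ):
  y_{n+1} = y_n + z·[12/13·y_n + 1/13·y_{n+1}] ⇒ (1 − 1/13z)y_{n+1} = (1 + 12/13z)y_n
  ⇒ R(z) = (1 + 12/13z)/(1 − 1/13z).

Find x<0 with |R(x)|<1.
x=-1.56: |R|=0.3929
R=−1: 1+12/13x = −1+1/13x ⇒ -11/13x=2 ⇒ x=2/(-11/13)=-2.3636
Confirm numerically:
  x=-2.172: |R|=0.86106 <1
  x=-2.055: |R|=0.77449 <1
  x=-1.455: |R|=0.30854 <1
  x=-1.116: |R|=0.02777 <1
  x=-2.543: |R|=1.12694 >1
  x=-2.473: |R|=1.07775 >1
  x=-2.451: |R|=1.06220 >1
Interval (-2.3636, 0).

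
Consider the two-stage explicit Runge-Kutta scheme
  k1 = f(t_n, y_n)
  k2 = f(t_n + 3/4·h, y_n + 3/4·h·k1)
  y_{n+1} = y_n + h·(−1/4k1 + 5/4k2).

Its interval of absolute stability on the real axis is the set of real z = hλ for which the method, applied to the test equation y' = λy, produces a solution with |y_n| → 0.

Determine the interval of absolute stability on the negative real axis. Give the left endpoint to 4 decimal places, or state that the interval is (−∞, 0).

Set f=λy, z=hλ:
  k1=λy_n ⇒ h·k1=z·y_n;  k2=λ(1+3/4z)y_n ⇒ h·k2=z(1+3/4z)y_n
  y_{n+1}/y_n = 1 − 1/4z + 5/4z(1+3/4z) = 1 + z + 15/16z²
  Hence R(z) = 1 + z + 15/16z².

Solve |R(x)|<1 on ℝ⁻.
x=-1.32: |R|=1.3135
R=1: x+15/16x²=0 ⇒ x=−16/15=-1.0667; min R=1−1/(4·15/16)=0.7333>−1
Confirm numerically:
  x=-1.008: |R|=0.94456 <1
  x=-0.750: |R|=0.77734 <1
  x=-0.738: |R|=0.77260 <1
  x=-0.630: |R|=0.74209 <1
  x=-1.495: |R|=1.60034 >1
  x=-1.236: |R|=1.19622 >1
So |R|<1 on (-1.0667, 0).

z∈(-1.0667,0).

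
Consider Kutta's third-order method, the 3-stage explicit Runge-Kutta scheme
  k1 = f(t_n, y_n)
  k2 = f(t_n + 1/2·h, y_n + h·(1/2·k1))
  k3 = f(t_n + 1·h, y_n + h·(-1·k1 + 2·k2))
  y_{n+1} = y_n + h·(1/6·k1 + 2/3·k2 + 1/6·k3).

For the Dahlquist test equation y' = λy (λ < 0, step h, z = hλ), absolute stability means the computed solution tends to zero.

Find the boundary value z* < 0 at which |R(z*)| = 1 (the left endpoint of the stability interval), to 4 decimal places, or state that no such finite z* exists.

left endpoint -2.5127.

On y'=λy, z=hλ:
  order 3, 3-stage ⇒ R(z)=1+z+z^2/2+z^3/6
  (e.g. R(-1.51)=0.05622, |R|=0.05622)

Solve |R(x)|<1 on ℝ⁻.
x=-1.51: |R|=0.0562
|R(-2.8)|=1.5387 |R(-2.24)|=0.6044 |R(-1.85)|=0.1940
Bisect:
  x_lo=-2.9281 |R|=1.8254  x_hi=-0.3842 |R|=0.6802
  mid=-1.65615 |R|=0.04182 →hi
  mid=-2.29214 |R|=0.67230 →hi
  mid=-2.61014 |R|=1.16746 →lo
  mid=-2.45114 |R|=0.90154 →hi
  mid=-2.53064 |R|=1.02966 →lo
  mid=-2.49089 |R|=0.96442 →hi
  mid=-2.51076 |R|=0.99674 →hi
  mid=-2.52070 |R|=1.01313 →lo
  ...
  [-2.51278,-2.51263] ⇒ x*=-2.5127
So |R|<1 on (-2.5127, 0).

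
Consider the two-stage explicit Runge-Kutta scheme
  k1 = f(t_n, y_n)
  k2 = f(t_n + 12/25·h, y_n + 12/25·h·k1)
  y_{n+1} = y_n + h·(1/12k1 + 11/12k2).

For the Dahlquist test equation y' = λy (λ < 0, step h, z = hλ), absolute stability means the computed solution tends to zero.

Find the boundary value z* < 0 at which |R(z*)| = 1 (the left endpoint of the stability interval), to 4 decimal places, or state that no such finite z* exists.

z* = -2.2727.

Set f=λy, z=hλ:
  k1=λy_n ⇒ h·k1=z·y_n;  k2=λ(1+12/25z)y_n ⇒ h·k2=z(1+12/25z)y_n
  y_{n+1}/y_n = 1 + 1/12z + 11/12z(1+12/25z) = 1 + z + 11/25z²
  so R(z) = 1 + z + 11/25z².

Find x<0 with |R(x)|<1.
x=-1.18: |R|=0.4327
R=1: x+11/25x²=0 ⇒ x=−25/11=-2.2727; min R=1−1/(4·11/25)=0.4318>−1
Confirm numerically:
  x=-1.950: |R|=0.72310 <1
  x=-1.046: |R|=0.43541 <1
  x=-0.960: |R|=0.44550 <1
  x=-2.832: |R|=1.69690 >1
  x=-2.664: |R|=1.45863 >1
Stable set (-2.2727, 0).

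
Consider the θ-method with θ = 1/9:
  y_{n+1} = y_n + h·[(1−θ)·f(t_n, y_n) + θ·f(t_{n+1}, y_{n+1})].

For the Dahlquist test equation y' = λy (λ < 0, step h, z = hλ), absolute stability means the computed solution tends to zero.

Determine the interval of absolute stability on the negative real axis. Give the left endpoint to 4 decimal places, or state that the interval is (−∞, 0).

Set f=λy, z=hλ:
  y_{n+1} = y_n + z·[8/9·y_n + 1/9·y_{n+1}] ⇒ (1 − 1/9z)y_{n+1} = (1 + 8/9z)y_n
  so R(z) = (1 + 8/9z)/(1 − 1/9z).

Need |R(x)|<1, x<0.
x=-1.28: |R|=0.1206
R=−1: 1+8/9x = −1+1/9x ⇒ -7/9x=2 ⇒ x=2/(-7/9)=-2.5714
Confirm numerically:
  x=-2.522: |R|=0.96997 <1
  x=-2.093: |R|=0.69810 <1
  x=-1.883: |R|=0.55720 <1
  x=-1.314: |R|=0.14660 <1
  x=-3.056: |R|=1.28135 >1
  x=-2.884: |R|=1.18411 >1
  x=-2.638: |R|=1.04004 >1
Stable set (-2.5714, 0).

(-2.5714, 0).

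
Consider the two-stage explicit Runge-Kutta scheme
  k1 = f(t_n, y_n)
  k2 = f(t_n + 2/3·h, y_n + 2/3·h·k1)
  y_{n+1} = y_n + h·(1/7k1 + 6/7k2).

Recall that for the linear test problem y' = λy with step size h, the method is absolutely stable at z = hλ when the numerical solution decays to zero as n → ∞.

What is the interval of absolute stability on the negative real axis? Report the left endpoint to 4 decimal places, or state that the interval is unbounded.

(-1.7500, 0).

Test eqn y'=λy, z=hλ:
  k1=λy_n ⇒ h·k1=z·y_n;  k2=λ(1+2/3z)y_n ⇒ h·k2=z(1+2/3z)y_n
  y_{n+1}/y_n = 1 + 1/7z + 6/7z(1+2/3z) = 1 + z + 4/7z²
  Hence R(z) = 1 + z + 4/7z².

Find x<0 with |R(x)|<1.
x=-0.6: |R|=0.6057
R=1: x+4/7x²=0 ⇒ x=−7/4=-1.7500; min R=1−1/(4·4/7)=0.5625>−1
Confirm numerically:
  x=-1.695: |R|=0.94673 <1
  x=-1.613: |R|=0.87373 <1
  x=-1.309: |R|=0.67013 <1
  x=-1.097: |R|=0.59066 <1
  x=-2.258: |R|=1.65547 >1
  x=-2.082: |R|=1.39499 >1
  x=-1.834: |R|=1.08803 >1
Interval (-1.7500, 0).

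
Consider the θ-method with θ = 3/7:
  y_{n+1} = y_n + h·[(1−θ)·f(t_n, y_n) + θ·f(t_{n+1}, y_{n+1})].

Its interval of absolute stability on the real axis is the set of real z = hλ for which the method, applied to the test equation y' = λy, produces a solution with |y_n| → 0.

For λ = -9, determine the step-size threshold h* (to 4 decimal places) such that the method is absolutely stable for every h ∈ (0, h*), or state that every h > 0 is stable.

(-14.0000,0); λ=-9 ⇒ h* = (14)/9 = 1.5556.

With y'=λy (z=hλ):
  y_{n+1} = y_n + z·[4/7·y_n + 3/7·y_{n+1}] ⇒ (1 − 3/7z)y_{n+1} = (1 + 4/7z)y_n
  ⇒ R(z) = (1 + 4/7z)/(1 − 3/7z).

Solve |R(x)|<1 on ℝ⁻.
x=-0.34: |R|=0.7032
R=−1: 1+4/7x = −1+3/7x ⇒ -1/7x=2 ⇒ x=2/(-1/7)=-14.0000
Confirm numerically:
  x=-9.388: |R|=0.86884 <1
  x=-8.086: |R|=0.81080 <1
  x=-6.010: |R|=0.68078 <1
  x=-14.590: |R|=1.01162 >1
  x=-14.424: |R|=1.00843 >1
  x=-14.232: |R|=1.00467 >1
So |R|<1 on (-14.0000, 0).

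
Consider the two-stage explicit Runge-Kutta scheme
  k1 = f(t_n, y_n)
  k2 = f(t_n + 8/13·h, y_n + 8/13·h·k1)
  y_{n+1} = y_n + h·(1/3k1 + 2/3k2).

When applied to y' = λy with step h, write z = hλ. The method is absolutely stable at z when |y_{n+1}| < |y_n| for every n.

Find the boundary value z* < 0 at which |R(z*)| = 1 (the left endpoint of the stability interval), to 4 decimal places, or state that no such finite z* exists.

With y'=λy (z=hλ):
  k1=λy_n ⇒ h·k1=z·y_n;  k2=λ(1+8/13z)y_n ⇒ h·k2=z(1+8/13z)y_n
  y_{n+1}/y_n = 1 + 1/3z + 2/3z(1+8/13z) = 1 + z + 16/39z²
  R(z) = 1 + z + 16/39z².

Need |R(x)|<1, x<0.
x=-1.39: |R|=0.4027
R=1: x+16/39x²=0 ⇒ x=−39/16=-2.4375; min R=1−1/(4·16/39)=0.3906>−1
Confirm numerically:
  x=-1.944: |R|=0.60641 <1
  x=-1.839: |R|=0.54845 <1
  x=-1.591: |R|=0.44747 <1
  x=-3.013: |R|=1.71138 >1
  x=-2.839: |R|=1.46763 >1
  x=-2.584: |R|=1.15531 >1
Stable set (-2.4375, 0).

z* = -2.4375.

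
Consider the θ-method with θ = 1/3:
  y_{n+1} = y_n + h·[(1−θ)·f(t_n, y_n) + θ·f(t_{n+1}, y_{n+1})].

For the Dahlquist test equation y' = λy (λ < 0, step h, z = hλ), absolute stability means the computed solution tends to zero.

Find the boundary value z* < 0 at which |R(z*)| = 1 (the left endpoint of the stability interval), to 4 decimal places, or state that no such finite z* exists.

Set f=λy, z=hλ:
  y_{n+1} = y_n + z·[2/3·y_n + 1/3·y_{n+1}] ⇒ (1 − 1/3z)y_{n+1} = (1 + 2/3z)y_n
  Hence R(z) = (1 + 2/3z)/(1 − 1/3z).

Solve |R(x)|<1 on ℝ⁻.
x=-0.76: |R|=0.3936
R=−1: 1+2/3x = −1+1/3x ⇒ -1/3x=2 ⇒ x=2/(-1/3)=-6.0000
Confirm numerically:
  x=-5.290: |R|=0.91435 <1
  x=-4.743: |R|=0.83766 <1
  x=-3.453: |R|=0.60530 <1
  x=-6.188: |R|=1.02046 >1
  x=-6.125: |R|=1.01370 >1
  x=-6.050: |R|=1.00552 >1
So |R|<1 on (-6.0000, 0).

left endpoint -6.0000.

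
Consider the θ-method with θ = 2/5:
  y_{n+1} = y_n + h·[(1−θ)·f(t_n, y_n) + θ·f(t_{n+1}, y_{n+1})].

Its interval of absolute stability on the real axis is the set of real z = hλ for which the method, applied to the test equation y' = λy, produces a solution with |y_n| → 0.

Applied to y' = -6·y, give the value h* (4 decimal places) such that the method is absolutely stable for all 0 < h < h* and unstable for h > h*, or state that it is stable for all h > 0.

Test eqn y'=λy, z=hλ:
  y_{n+1} = y_n + z·[3/5·y_n + 2/5·y_{n+1}] ⇒ (1 − 2/5z)y_{n+1} = (1 + 3/5z)y_n
  so R(z) = (1 + 3/5z)/(1 − 2/5z).

Need |R(x)|<1, x<0.
x=-0.38: |R|=0.6701
R=−1: 1+3/5x = −1+2/5x ⇒ -1/5x=2 ⇒ x=2/(-1/5)=-10.0000
Confirm numerically:
  x=-9.453: |R|=0.97712 <1
  x=-9.053: |R|=0.95901 <1
  x=-7.057: |R|=0.84603 <1
  x=-4.925: |R|=0.65825 <1
  x=-10.423: |R|=1.01637 >1
  x=-10.353: |R|=1.01373 >1
  x=-10.120: |R|=1.00475 >1
So |R|<1 on (-10.0000, 0).

(-10.0000,0); λ=-6 ⇒ h* = (10)/6 = 1.6667.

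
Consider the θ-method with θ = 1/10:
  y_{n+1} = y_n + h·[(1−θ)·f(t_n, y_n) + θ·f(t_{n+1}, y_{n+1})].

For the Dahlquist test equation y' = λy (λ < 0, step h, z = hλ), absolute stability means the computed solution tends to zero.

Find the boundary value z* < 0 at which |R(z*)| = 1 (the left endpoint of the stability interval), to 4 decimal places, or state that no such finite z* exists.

z* = -2.5000.

Test eqn y'=λy, z=hλ:
  y_{n+1} = y_n + z·[9/10·y_n + 1/10·y_{n+1}] ⇒ (1 − 1/10z)y_{n+1} = (1 + 9/10z)y_n
  Hence R(z) = (1 + 9/10z)/(1 − 1/10z).

Boundary: |R(x)|=1, x<0.
x=-0.5: |R|=0.5238
R=−1: 1+9/10x = −1+1/10x ⇒ -4/5x=2 ⇒ x=2/(-4/5)=-2.5000
Confirm numerically:
  x=-2.112: |R|=0.74373 <1
  x=-2.079: |R|=0.72117 <1
  x=-1.732: |R|=0.47630 <1
  x=-1.542: |R|=0.33599 <1
  x=-2.707: |R|=1.13032 >1
  x=-2.646: |R|=1.09236 >1
So |R|<1 on (-2.5000, 0).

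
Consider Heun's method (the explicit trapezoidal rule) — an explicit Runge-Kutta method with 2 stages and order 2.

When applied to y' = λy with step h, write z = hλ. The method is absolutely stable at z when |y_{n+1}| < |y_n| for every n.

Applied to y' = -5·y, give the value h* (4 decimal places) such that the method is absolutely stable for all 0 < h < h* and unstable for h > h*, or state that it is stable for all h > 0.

(-2.0000,0); λ=-5 ⇒ h* = 0.4000.

On y'=λy, z=hλ:
  order 2, 2-stage ⇒ R(z)=1+z+z^2/2
  (e.g. R(-1.07)=0.50245, |R|=0.50245)

Boundary: |R(x)|=1, x<0.
x=-1.07: |R|=0.5025
|R(-1.5)|=0.6250 |R(-1.44)|=0.5968 |R(-1.19)|=0.5181
Bisect:
  x_lo=-2.8627 |R|=2.2348  x_hi=-0.1624 |R|=0.8508
  mid=-1.51252 |R|=0.63134 →hi
  mid=-2.18761 |R|=1.20520 →lo
  mid=-1.85006 |R|=0.86130 →hi
  mid=-2.01884 |R|=1.01901 →lo
  mid=-1.93445 |R|=0.93660 →hi
  mid=-1.97664 |R|=0.97692 →hi
  mid=-1.99774 |R|=0.99774 →hi
  ...
  [-2.00005,-1.99988] ⇒ x*=-2.0000
So |R|<1 on (-2.0000, 0).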